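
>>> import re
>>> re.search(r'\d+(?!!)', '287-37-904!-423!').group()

Because the assertion is negative and zero-width, positions next to the forbidden text are skipped.
The match spans [0:3] → '287'.

'287'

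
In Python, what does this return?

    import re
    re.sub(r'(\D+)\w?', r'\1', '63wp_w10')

This matches one or more of a non-digit (captured); then optionally a word character.
Matches: at [2:7] → 'wp_w1'.
`\1` in the replacement pulls in group 1's text for each match.

'63wp_w0'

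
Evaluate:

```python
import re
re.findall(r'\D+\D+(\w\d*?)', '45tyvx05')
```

['0']

Pattern: one or more of a non-digit, then one or more of a non-digit; then a word character, then zero or more of a digit (lazy) (captured).
Lazy quantifiers expand one character at a time until the remainder of the pattern can match.
Walking the string: at [2:7] match 'tyvx0', group 1 = '0'.
`findall` collects group 1 from the one match (1 total).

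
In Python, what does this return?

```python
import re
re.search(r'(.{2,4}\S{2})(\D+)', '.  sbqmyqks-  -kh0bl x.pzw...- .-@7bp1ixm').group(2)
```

'myqks-  -kh'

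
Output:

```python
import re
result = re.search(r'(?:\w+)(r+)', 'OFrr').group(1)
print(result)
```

r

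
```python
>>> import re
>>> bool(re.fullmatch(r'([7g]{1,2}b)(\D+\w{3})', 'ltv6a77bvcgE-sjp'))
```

False

Pattern: 1 to 2 of one of [7g], then the literal 'b' (captured); then one or more of a non-digit, then exactly 3 of a word character (captured).
For `fullmatch`, every character of the input must be accounted for by the pattern.
Here there's no way to consume every character, so the call returns None, and `bool(None)` is False.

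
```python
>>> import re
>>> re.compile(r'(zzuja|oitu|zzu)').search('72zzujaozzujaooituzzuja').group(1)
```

'zzuja'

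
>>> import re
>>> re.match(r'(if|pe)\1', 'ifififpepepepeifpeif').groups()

A backreference is literal: `\1` must see the identical characters the first group matched.
`re.match` won't scan ahead — the pattern has to work from the very first character.
The match spans [0:4] → 'ifif'.
Captured: group 1 = 'if'.

('if',)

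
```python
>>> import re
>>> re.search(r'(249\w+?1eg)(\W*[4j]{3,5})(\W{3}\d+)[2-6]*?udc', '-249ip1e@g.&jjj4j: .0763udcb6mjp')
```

The pattern matches the literal '249', then one or more of a word character (lazy), then the literal '1eg' (captured); then zero or more of a non-word character, then 3 to 5 of one of [4j] (captured); then exactly 3 of a non-word character, then one or more of a digit (captured); then zero or more of a character in [2-6] (lazy), then the literal 'udc'.
Here nothing in the string fits, so the call returns None.

None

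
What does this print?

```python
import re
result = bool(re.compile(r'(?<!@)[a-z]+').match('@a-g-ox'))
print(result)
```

False

With `match`, the pattern is implicitly anchored at the beginning.
Here the string doesn't start with a match, so the call returns None, and `bool(None)` is False.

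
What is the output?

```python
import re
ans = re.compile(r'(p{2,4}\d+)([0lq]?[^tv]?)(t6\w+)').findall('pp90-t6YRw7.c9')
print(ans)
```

This matches 2 to 4 of the literal 'p', then one or more of a digit (captured); then optionally one of [0lq], then optionally any character except [tv] (captured); then the literal 't6', then one or more of a word character (captured).
Walking the string: at [0:11] match 'pp90-t6YRw7', groups = ('pp90', '-', 't6YRw7').
3 groups means the one result is a tuple of 3 captured strings — 1 here.

[('pp90', '-', 't6YRw7')]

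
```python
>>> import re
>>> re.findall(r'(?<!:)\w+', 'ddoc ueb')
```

['ddoc', 'ueb']

The negative lookaround is zero-width — it rules out positions where the adjacent text would match, without consuming anything.
No capturing groups, so `findall` returns the 2 full match strings.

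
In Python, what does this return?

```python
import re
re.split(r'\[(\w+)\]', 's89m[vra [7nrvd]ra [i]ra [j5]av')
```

['s89m[vra ', '7nrvd', 'ra ', 'i', 'ra ', 'j5', 'av']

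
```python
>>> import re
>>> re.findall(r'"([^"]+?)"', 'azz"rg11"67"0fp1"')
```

['rg11', '0fp1']

Walking the string: at [3:9] match '"rg11"', group 1 = 'rg11'; at [11:17] match '"0fp1"', group 1 = '0fp1'.
`findall` collects group 1 from each match (2 total).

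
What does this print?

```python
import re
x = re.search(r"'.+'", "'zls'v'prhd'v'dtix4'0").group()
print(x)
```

'zls'v'prhd'v'dtix4'

`re.search` tries every starting position until one works.
The match spans [0:20] → "'zls'v'prhd'v'dtix4'".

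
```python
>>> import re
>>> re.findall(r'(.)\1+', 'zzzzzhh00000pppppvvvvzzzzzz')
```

`\1` is not a pattern — it's the concrete string captured by group 1, re-applied verbatim.
With a single group, `findall` returns only what that group captured — 6 items.

['z', 'h', '0', 'p', 'v', 'z']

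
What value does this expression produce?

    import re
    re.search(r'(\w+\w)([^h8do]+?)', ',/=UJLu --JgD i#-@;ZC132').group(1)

'UJLu'

Pattern: one or more of a word character, then a word character (captured); then one or more of any character except [h8do] (lazy) (captured).
A `+?`/`*?`/`{m,n}?` starts at its minimum and grows only as far as needed for what follows to match.
`re.search` scans for the first position where the pattern succeeds.
The match spans [3:8] → 'UJLu '.
Captured: group 1 = 'UJLu', group 2 = ' '.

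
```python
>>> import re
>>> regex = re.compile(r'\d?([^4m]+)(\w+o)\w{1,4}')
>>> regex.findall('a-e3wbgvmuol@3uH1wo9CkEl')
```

[('a-e3wbgv', 'muo'), ('@3uH1', 'wo')]

Multiple groups make `findall` return tuples — one 2-tuple for each match.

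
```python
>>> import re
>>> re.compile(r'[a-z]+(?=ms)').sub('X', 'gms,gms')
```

The `(?=…)`/`(?<=…)` assertion just peeks at neighbouring text; it doesn't advance the match position.
Each match is replaced by 'X'.

'Xms,Xms'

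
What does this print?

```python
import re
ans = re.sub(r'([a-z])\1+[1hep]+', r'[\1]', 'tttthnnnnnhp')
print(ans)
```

[t][n]

The backreference `\1` re-matches whatever the first group consumed, character for character.
Matches: at [0:5] → 'tttth'; at [5:12] → 'nnnnnhp'.
Each match is replaced using the text its own group 1 captured.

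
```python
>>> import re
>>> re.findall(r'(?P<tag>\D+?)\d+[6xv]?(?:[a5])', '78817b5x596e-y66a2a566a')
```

The pattern matches one or more of a non-digit (lazy) (captured as 'tag'); then one or more of a digit, then optionally one of [6xv]; then one of [a5] (non-capturing group).
Because there's exactly one group, `findall` drops the full match and keeps group 1 from each hit.

['b', 'e-y', 'a']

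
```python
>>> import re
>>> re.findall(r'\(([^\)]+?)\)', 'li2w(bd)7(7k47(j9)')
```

['bd', '7k47(j9']

With a single group, `findall` returns only what that group captured — 2 items.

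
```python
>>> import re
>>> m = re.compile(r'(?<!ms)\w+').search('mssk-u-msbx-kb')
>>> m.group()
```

Because the assertion is negative and zero-width, positions next to the forbidden text are skipped.
The match spans [0:4] → 'mssk'.

'mssk'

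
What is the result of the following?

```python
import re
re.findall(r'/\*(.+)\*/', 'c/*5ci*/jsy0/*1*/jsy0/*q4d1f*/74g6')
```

Scanning left to right: at [1:30] match '/*5ci*/jsy0/*1*/jsy0/*q4d1f*/', group 1 = '5ci*/jsy0/*1*/jsy0/*q4d1f'.
`findall` collects group 1 from the one match (1 total).

['5ci*/jsy0/*1*/jsy0/*q4d1f']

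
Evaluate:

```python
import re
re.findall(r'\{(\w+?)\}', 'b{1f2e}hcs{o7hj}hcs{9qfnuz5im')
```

['1f2e', 'o7hj']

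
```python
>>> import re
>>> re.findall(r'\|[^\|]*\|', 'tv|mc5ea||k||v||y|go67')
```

['|mc5ea|', '|k|', '|v|', '|y|']

No capturing groups, so `findall` returns the 4 full match strings.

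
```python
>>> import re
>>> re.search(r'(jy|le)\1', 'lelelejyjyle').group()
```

'lele'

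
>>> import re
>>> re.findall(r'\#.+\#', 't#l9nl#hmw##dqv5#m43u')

['#l9nl#hmw##dqv5#']

No capturing groups, so `findall` returns the 1 full match string.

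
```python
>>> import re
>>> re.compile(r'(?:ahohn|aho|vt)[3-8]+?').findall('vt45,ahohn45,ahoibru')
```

['vt4', 'ahohn4']

`findall` yields the raw match text (2 of them) because the pattern has no groups.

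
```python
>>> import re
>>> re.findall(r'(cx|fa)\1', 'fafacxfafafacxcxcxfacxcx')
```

After group 1 captures some text, `\1` only succeeds where that same text appears again.
With a single group, `findall` returns only what that group captured — 4 items.

['fa', 'fa', 'cx', 'cx']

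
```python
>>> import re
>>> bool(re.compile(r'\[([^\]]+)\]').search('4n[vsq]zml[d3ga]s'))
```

True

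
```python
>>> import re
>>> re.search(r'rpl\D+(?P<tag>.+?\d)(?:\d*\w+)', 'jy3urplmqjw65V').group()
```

'rplmqjw65V'

The pattern matches the literal 'rpl', then one or more of a non-digit; then one or more of any character (lazy), then a digit (captured as 'tag'); then zero or more of a digit, then one or more of a word character (non-capturing group).
`re.search` scans for the first position where the pattern succeeds.
The match spans [4:14] → 'rplmqjw65V'.
Captured: group 1 = '65'.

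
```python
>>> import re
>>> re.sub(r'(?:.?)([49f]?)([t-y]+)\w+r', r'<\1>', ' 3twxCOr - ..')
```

`\1` in the replacement pulls in group 1's text for each match.

' <> - ..'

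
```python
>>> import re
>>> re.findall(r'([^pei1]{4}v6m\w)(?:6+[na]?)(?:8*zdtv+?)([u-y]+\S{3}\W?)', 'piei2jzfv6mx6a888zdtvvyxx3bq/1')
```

[('2jzfv6mx', 'vyxx3bq/')]

This matches exactly 4 of any character except [pei1], then the literal 'v6m', then a word character (captured); then one or more of a literal '6', then optionally one of [na] (non-capturing group); then zero or more of the literal '8', then the literal 'zdt', then one or more of a literal 'v' (lazy) (non-capturing group); then one or more of a character in [u-y], then exactly 3 of a non-whitespace character, then optionally a non-word character (captured).
Walking the string: at [4:29] match '2jzfv6mx6a888zdtvvyxx3bq/', groups = ('2jzfv6mx', 'vyxx3bq/').
`findall` packs the 2 group values into a tuple for every match.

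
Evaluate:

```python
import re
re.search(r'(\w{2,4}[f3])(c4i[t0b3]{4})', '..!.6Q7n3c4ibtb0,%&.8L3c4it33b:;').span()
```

Pattern: 2 to 4 of a word character, then one of [f3] (captured); then the literal 'c4i', then exactly 4 of one of [t0b3] (captured).
`search` walks the string left to right and returns the first match it finds.
The match spans [4:16] → '6Q7n3c4ibtb0'.
Captured: group 1 = '6Q7n3', group 2 = 'c4ibtb0'.

(4, 16)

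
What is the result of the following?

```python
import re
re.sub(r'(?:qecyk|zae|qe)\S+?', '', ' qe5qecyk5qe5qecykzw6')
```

`|` is ordered: at each position the engine commits to the first alternative that works.
Each match is replaced by ''.

' w6'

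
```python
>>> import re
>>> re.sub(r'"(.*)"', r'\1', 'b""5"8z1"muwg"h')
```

'b"5"8z1"muwgh'

Matches: at [1:14] → '""5"8z1"muwg"'.
`\1` in the replacement pulls in group 1's text for each match.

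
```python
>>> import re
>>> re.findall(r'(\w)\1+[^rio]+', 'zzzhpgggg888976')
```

['z']

`\1` has to match the exact text group 1 already captured.
Matches: at [0:15] match 'zzzhpgggg888976', group 1 = 'z'.
With a single group, `findall` returns only what that group captured — 1 item.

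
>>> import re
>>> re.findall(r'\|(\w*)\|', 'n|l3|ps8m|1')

['l3']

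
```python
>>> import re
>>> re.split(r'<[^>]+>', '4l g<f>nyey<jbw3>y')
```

Matches to split on: at [4:7] → '<f>'; at [11:17] → '<jbw3>'.
Each match becomes a cut point; 3 segments remain.

['4l g', 'nyey', 'y']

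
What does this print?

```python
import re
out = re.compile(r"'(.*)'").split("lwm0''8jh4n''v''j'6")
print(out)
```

['lwm0', "'8jh4n''v''j", '6']

Matches to split on: at [4:18] → "''8jh4n''v''j'".
With a capturing group present, the delimiter's captured portion is kept in the result list.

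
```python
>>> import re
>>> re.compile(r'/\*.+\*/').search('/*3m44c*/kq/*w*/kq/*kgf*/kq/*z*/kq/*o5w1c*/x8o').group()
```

'/*3m44c*/kq/*w*/kq/*kgf*/kq/*z*/kq/*o5w1c*/'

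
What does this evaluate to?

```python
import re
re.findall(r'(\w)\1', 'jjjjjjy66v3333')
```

`\1` has to match the exact text group 1 already captured.
Walking the string: at [0:2] match 'jj', group 1 = 'j'; at [2:4] match 'jj', group 1 = 'j'; at [4:6] match 'jj', group 1 = 'j'; at [7:9] match '66', group 1 = '6'; at [10:12] match '33', group 1 = '3'; ….
`findall` collects group 1 from each match (6 total).

['j', 'j', 'j', '6', '3', '3']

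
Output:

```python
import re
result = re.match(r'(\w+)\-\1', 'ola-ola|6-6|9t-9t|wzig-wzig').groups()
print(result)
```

('ola',)

`\1` has to match the exact text group 1 already captured.
`re.match` won't scan ahead — the pattern has to work from the very first character.
The match spans [0:7] → 'ola-ola'.
Captured: group 1 = 'ola'.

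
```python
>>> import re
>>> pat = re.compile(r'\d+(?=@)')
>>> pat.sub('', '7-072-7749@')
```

The lookaround is zero-width — it requires the adjacent text to match without consuming it, so the asserted text isn't part of the match.
Matches: at [6:10] → '7749'.
Each match is replaced by ''.

'7-072-@'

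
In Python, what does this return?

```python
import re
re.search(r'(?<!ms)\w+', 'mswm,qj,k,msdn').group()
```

A negative assertion filters positions out without eating any characters.
The match spans [0:4] → 'mswm'.

'mswm'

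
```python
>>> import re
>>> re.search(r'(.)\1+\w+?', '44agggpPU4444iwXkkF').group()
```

After group 1 captures some text, `\1` only succeeds where that same text appears again.
Unlike `match`, `search` isn't anchored — it looks for the pattern anywhere in the string.
The match spans [0:3] → '44a'.
Captured: group 1 = '4'.

'44a'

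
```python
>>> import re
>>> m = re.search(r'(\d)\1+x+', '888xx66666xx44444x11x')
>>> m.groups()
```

('8',)

A backreference is literal: `\1` must see the identical characters the first group matched.
`search` walks the string left to right and returns the first match it finds.
The match spans [0:5] → '888xx'.
Captured: group 1 = '8'.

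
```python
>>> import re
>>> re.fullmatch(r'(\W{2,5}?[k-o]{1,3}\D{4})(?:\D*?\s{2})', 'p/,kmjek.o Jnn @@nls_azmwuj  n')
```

None

The pattern matches 2 to 5 of a non-word character (lazy), then 1 to 3 of a character in [k-o], then exactly 4 of a non-digit (captured); then zero or more of a non-digit (lazy), then exactly 2 of whitespace (non-capturing group).
`fullmatch` succeeds only if the pattern covers the string from start to end.
Here the string isn't matched end-to-end, so the call returns None.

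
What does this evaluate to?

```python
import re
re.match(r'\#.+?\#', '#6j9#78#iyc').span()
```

(0, 5)

Because the quantifier is non-greedy, it stops expanding at the earliest point where the rest of the pattern can succeed.
With `match`, the pattern is implicitly anchored at the beginning.
The match spans [0:5] → '#6j9#'.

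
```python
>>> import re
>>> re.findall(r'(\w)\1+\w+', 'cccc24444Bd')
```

['c']

`\1` has to match the exact text group 1 already captured.
With a single group, `findall` returns only what that group captured — 1 item.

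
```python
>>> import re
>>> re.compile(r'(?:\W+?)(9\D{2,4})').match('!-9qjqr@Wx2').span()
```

(0, 7)

`re.match` only tries the pattern at the start of the string.
The match spans [0:7] → '!-9qjqr'.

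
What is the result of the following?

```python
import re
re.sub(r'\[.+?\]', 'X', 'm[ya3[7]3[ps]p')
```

'mX3Xp'

Matches: at [1:8] → '[ya3[7]'; at [9:13] → '[ps]'.
Each match is replaced by 'X'.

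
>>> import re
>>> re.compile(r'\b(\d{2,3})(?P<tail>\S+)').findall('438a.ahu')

[('438', 'a.ahu')]

Pattern: a word boundary (`\b`, zero-width); then 2 to 3 of a digit (captured); then one or more of a non-whitespace character (captured as 'tail').
Matches: at [0:8] match '438a.ahu', groups = ('438', 'a.ahu').
With 2 capturing groups, `findall` returns a 2-tuple per match.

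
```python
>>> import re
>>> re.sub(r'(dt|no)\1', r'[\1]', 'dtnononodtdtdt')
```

'dt[no]no[dt]dt'

A backreference is literal: `\1` must see the identical characters the first group matched.
Matches: at [2:6] → 'nono'; at [8:12] → 'dtdt'.
Each match is replaced using the text its own group 1 captured.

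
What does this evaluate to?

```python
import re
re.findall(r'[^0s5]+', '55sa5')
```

['a']

Pattern: one or more of any character except [0s5].
Matches: at [3:4] → 'a'.
`findall` yields the raw match text (1 of them) because the pattern has no groups.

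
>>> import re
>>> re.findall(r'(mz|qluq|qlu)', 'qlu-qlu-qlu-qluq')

Alternation tries branches left to right and keeps the first one that lets the overall match succeed at that position.
Because there's exactly one group, `findall` drops the full match and keeps group 1 from each hit.

['qlu', 'qlu', 'qlu', 'qluq']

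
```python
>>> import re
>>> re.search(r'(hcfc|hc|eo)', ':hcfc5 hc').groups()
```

('hcfc',)

The match spans [1:5] → 'hcfc'.
Captured: group 1 = 'hcfc'.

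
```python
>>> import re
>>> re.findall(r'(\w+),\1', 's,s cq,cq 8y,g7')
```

['s', 'cq']

`\1` is not a pattern — it's the concrete string captured by group 1, re-applied verbatim.
Walking the string: at [0:3] match 's,s', group 1 = 's'; at [4:9] match 'cq,cq', group 1 = 'cq'.
With a single group, `findall` returns only what that group captured — 2 items.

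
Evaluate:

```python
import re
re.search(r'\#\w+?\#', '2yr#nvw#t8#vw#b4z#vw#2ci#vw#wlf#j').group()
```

'#nvw#'

`re.search` tries every starting position until one works.
The match spans [3:8] → '#nvw#'.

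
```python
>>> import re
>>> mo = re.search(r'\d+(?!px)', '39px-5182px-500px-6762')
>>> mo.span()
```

(0, 1)

The negative lookaround is zero-width — it rules out positions where the adjacent text would match, without consuming anything.
The match spans [0:1] → '3'.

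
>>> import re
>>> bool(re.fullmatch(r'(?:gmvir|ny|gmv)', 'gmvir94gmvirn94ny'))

False

`fullmatch` succeeds only if the pattern covers the string from start to end.
Here the string isn't matched end-to-end, so the call returns None, and `bool(None)` is False.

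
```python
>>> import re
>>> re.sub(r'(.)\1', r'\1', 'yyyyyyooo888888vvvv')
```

'yyyoo888vv'

The backreference `\1` re-matches whatever the first group consumed, character for character.
Each match is replaced using the text its own group 1 captured.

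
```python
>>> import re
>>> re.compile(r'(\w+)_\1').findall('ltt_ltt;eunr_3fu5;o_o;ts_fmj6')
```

`\1` is not a pattern — it's the concrete string captured by group 1, re-applied verbatim.
Walking the string: at [0:7] match 'ltt_ltt', group 1 = 'ltt'; at [18:21] match 'o_o', group 1 = 'o'.
Because there's exactly one group, `findall` drops the full match and keeps group 1 from each hit.

['ltt', 'o']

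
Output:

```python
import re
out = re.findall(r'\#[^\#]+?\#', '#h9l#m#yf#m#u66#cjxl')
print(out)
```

['#h9l#', '#yf#', '#u66#']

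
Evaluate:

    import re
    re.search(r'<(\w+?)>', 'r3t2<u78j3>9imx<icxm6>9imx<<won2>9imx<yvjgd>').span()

(4, 11)

`search` walks the string left to right and returns the first match it finds.
The match spans [4:11] → '<u78j3>'.
Captured: group 1 = 'u78j3'.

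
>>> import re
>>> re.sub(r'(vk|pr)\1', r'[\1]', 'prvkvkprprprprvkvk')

`\1` has to match the exact text group 1 already captured.
Each match is replaced using the text its own group 1 captured.

'pr[vk][pr][pr][vk]'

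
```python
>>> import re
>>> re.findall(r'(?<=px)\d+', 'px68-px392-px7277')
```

['68', '392', '7277']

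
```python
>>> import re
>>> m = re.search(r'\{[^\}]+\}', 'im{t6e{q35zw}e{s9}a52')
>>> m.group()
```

`search` walks the string left to right and returns the first match it finds.
The match spans [2:13] → '{t6e{q35zw}'.

'{t6e{q35zw}'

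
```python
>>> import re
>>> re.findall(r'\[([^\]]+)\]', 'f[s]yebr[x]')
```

['s', 'x']

With a single group, `findall` returns only what that group captured — 2 items.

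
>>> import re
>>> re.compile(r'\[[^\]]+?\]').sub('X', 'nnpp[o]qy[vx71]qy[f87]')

'nnppXqyXqyX'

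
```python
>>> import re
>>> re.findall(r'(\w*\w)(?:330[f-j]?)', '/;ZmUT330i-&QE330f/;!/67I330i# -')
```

['ZmUT', 'QE', '67I']

The pattern matches zero or more of a word character, then a word character (captured); then the literal '330', then optionally a character in [f-j] (non-capturing group).
Scanning left to right: at [2:10] match 'ZmUT330i', group 1 = 'ZmUT'; at [12:18] match 'QE330f', group 1 = 'QE'; at [22:29] match '67I330i', group 1 = '67I'.
`findall` collects group 1 from each match (3 total).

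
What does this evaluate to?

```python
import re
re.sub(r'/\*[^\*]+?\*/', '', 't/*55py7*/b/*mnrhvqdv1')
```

'tb/*mnrhvqdv1'

Matches: at [1:10] → '/*55py7*/'.
Every occurrence is swapped for ''.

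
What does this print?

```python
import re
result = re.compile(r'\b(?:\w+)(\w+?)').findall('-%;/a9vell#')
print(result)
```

The pattern matches a word boundary (`\b`, zero-width); then one or more of a word character (non-capturing group); then one or more of a word character (lazy) (captured).
Matches: at [4:10] match 'a9vell', group 1 = 'l'.
One capturing group, so `findall` returns just the captured substring from the one match — 1 in all.

['l']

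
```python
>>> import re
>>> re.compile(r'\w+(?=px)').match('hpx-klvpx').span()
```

(0, 1)

With `match`, the pattern is implicitly anchored at the beginning.
The match spans [0:1] → 'h'.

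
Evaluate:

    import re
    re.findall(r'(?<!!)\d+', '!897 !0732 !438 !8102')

['97', '732', '38', '102']

A negative assertion filters positions out without eating any characters.
Scanning left to right: at [2:4] → '97'; at [7:10] → '732'; at [13:15] → '38'; at [18:21] → '102'.
With no groups in the pattern, `findall` gives back each whole match — 4 here.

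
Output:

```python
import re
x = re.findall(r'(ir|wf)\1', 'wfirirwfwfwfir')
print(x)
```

['ir', 'wf']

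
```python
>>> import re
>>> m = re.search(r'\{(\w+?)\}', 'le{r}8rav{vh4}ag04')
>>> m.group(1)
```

'r'

Unlike `match`, `search` isn't anchored — it looks for the pattern anywhere in the string.
The match spans [2:5] → '{r}'.
Captured: group 1 = 'r'.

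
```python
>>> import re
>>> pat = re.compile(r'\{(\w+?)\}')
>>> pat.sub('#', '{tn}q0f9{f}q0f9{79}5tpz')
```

Matches: at [0:4] → '{tn}'; at [8:11] → '{f}'; at [15:19] → '{79}'.
Every occurrence is swapped for '#'.

'#q0f9#q0f9#5tpz'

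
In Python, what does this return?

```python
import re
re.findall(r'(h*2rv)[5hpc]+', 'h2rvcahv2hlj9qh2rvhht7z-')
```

['h2rv', 'h2rv']

The pattern matches zero or more of the literal 'h', then the literal '2rv' (captured); then one or more of one of [5hpc].
Because there's exactly one group, `findall` drops the full match and keeps group 1 from each hit.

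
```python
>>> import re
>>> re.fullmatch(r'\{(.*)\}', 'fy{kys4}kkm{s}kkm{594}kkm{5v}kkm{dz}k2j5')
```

None

`fullmatch` succeeds only if the pattern covers the string from start to end.
Here there's no way to consume every character, so the call returns None.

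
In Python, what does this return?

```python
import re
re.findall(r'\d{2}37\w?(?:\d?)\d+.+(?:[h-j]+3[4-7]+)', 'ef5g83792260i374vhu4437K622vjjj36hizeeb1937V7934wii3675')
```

['4437K622vjjj36hizeeb1937V7934wii3675']

The pattern matches exactly 2 of a digit; then the literal '37', then optionally a word character; then optionally a digit (non-capturing group); then one or more of a digit, then one or more of any character; then one or more of a character in [h-j], then a literal '3', then one or more of a character in [4-7] (non-capturing group).
Matches: at [19:55] → '4437K622vjjj36hizeeb1937V7934wii3675'.
No capturing groups, so `findall` returns the 1 full match string.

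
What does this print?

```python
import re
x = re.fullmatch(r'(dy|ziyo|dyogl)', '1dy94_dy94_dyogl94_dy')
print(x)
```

`re.fullmatch` is like wrapping the pattern in `^…$` (in single-line mode).
Here the pattern can't cover the whole string, so the call returns None.

None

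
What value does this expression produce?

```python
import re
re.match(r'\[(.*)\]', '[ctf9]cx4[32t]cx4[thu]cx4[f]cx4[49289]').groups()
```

('ctf9]cx4[32t]cx4[thu]cx4[f]cx4[49289',)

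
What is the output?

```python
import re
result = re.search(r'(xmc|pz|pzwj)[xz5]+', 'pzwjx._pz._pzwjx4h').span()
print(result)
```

The match spans [0:5] → 'pzwjx'.

(0, 5)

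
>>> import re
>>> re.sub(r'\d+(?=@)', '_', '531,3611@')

Because the assertion is zero-width, the text it checks is not consumed and won't appear in the result.
Matches: at [4:8] → '3611'.
Each match is replaced by '_'.

'531,_@'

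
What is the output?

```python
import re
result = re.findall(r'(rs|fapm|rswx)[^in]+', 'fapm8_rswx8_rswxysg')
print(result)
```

`findall` collects group 1 from the one match (1 total).

['fapm']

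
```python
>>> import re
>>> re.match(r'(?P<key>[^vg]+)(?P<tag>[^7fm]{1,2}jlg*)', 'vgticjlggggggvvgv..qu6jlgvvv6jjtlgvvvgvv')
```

None

The pattern matches one or more of any character except [vg] (captured as 'key'); then 1 to 2 of any character except [7fm], then the literal 'jl', then zero or more of the literal 'g' (captured as 'tag').
With `match`, the pattern is implicitly anchored at the beginning.
Here the string doesn't start with a match, so the call returns None.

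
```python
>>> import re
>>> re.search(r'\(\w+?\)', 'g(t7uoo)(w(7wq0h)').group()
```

'(t7uoo)'

`search` walks the string left to right and returns the first match it finds.
The match spans [1:8] → '(t7uoo)'.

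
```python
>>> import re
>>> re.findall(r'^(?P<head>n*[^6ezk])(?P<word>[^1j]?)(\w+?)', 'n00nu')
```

Lazy quantifiers expand one character at a time until the remainder of the pattern can match.
With 3 capturing groups, `findall` returns a 3-tuple per match.

[('n0', '0', 'n')]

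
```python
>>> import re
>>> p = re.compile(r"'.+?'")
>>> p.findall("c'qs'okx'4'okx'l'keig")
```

["'qs'", "'4'", "'l'"]

The `?` after the quantifier makes it lazy — it takes as little as possible before letting the rest of the pattern try.
Scanning left to right: at [1:5] → "'qs'"; at [8:11] → "'4'"; at [14:17] → "'l'".
Since nothing is captured, `findall` lists the 3 matched substrings directly.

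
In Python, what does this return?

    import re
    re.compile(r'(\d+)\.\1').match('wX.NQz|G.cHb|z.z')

None

A backreference is literal: `\1` must see the identical characters the first group matched.
`match` is anchored at position 0; if the pattern doesn't fit there, it returns None.
Here position 0 doesn't satisfy it, so the call returns None.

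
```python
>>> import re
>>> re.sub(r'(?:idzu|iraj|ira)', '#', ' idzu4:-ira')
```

' #4:-#'

`sub` substitutes '#' at each match site.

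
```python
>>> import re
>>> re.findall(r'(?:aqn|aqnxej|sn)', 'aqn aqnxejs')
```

['aqn', 'aqn']

Alternation isn't longest-match — the leftmost alternative that fits at this position is chosen.
Matches: at [0:3] → 'aqn'; at [4:7] → 'aqn'.
With no groups in the pattern, `findall` gives back each whole match — 2 here.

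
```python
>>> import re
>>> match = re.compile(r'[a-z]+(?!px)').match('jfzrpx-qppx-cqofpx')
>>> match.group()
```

`match` is anchored at position 0; if the pattern doesn't fit there, it returns None.
The match spans [0:6] → 'jfzrpx'.

'jfzrpx'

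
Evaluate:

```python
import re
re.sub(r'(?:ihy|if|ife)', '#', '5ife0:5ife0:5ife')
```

'5#e0:5#e0:5#e'

Alternation isn't longest-match — the leftmost alternative that fits at this position is chosen.
Each match is replaced by '#'.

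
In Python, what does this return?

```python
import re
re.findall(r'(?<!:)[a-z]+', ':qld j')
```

['ld', 'j']

The negative lookaround is zero-width — it rules out positions where the adjacent text would match, without consuming anything.
Walking the string: at [2:4] → 'ld'; at [5:6] → 'j'.
With no groups in the pattern, `findall` gives back each whole match — 2 here.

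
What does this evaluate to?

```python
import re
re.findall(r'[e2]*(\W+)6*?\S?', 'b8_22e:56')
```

[':']

This matches zero or more of one of [e2]; then one or more of a non-word character (captured); then zero or more of the literal '6' (lazy), then optionally a non-whitespace character.
Matches: at [3:8] match '22e:5', group 1 = ':'.
Because there's exactly one group, `findall` drops the full match and keeps group 1 from the one hit.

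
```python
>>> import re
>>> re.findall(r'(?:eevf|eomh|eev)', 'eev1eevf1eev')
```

The regex engine tests alternatives in the order written; an earlier branch that matches wins even if a later one would match more.
Walking the string: at [0:3] → 'eev'; at [4:8] → 'eevf'; at [9:12] → 'eev'.
With no groups in the pattern, `findall` gives back each whole match — 3 here.

['eev', 'eevf', 'eev']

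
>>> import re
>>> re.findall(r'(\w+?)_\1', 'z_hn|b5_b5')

`\1` is not a pattern — it's the concrete string captured by group 1, re-applied verbatim.
Matches: at [5:10] match 'b5_b5', group 1 = 'b5'.
With a single group, `findall` returns only what that group captured — 1 item.

['b5']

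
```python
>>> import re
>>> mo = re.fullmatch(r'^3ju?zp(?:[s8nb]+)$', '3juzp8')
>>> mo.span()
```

The pattern matches anchored at the start of the string; then the literal '3j', then optionally the literal 'u', then the literal 'zp'; then one or more of one of [s8nb] (non-capturing group); then anchored at the end.
`fullmatch` succeeds only if the pattern covers the string from start to end.
The match spans [0:6] → '3juzp8'.

(0, 6)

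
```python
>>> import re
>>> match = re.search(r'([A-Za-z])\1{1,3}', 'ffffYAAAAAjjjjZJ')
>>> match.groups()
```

After group 1 captures some text, `\1` only succeeds where that same text appears again.
Unlike `match`, `search` isn't anchored — it looks for the pattern anywhere in the string.
The match spans [0:4] → 'ffff'.
Captured: group 1 = 'f'.

('f',)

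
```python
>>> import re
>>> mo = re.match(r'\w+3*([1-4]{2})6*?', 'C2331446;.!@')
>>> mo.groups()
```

('44',)

This matches one or more of a word character, then zero or more of a literal '3'; then exactly 2 of a character in [1-4] (captured); then zero or more of a literal '6' (lazy).
A `+?`/`*?`/`{m,n}?` starts at its minimum and grows only as far as needed for what follows to match.
`re.match` only tries the pattern at the start of the string.
The match spans [0:7] → 'C233144'.
Captured: group 1 = '44'.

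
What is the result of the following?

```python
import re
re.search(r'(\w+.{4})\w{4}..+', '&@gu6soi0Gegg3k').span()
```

(2, 15)

The pattern matches one or more of a word character, then exactly 4 of any character (captured); then exactly 4 of a word character; then any character, then one or more of any character.
`re.search` tries every starting position until one works.
The match spans [2:15] → 'gu6soi0Gegg3k'.
Captured: group 1 = 'gu6soi0'.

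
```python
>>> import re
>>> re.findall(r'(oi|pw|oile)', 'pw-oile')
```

['pw', 'oi']

`|` is ordered: at each position the engine commits to the first alternative that works.
Walking the string: at [0:2] match 'pw', group 1 = 'pw'; at [3:5] match 'oi', group 1 = 'oi'.
One capturing group, so `findall` returns just the captured substring from each match — 2 in all.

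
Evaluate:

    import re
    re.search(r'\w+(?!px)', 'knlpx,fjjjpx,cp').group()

'knlpx'

The negative lookahead/lookbehind blocks any match where the forbidden context is present.
Unlike `match`, `search` isn't anchored — it looks for the pattern anywhere in the string.
The match spans [0:5] → 'knlpx'.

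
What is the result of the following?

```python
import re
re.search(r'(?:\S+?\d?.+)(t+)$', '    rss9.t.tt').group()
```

'rss9.t.tt'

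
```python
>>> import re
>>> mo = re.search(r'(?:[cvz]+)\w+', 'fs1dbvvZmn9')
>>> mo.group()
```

'vvZmn9'

The match spans [5:11] → 'vvZmn9'.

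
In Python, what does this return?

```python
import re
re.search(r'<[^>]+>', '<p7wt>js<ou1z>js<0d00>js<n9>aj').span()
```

(0, 6)

The match spans [0:6] → '<p7wt>'.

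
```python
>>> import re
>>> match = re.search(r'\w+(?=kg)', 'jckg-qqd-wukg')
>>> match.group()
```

Because the assertion is zero-width, the text it checks is not consumed and won't appear in the result.
`re.search` tries every starting position until one works.
The match spans [0:2] → 'jc'.

'jc'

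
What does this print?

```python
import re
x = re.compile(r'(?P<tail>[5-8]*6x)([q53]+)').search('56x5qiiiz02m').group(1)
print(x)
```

The match spans [0:5] → '56x5q'.
Captured: group 1 = '56x', group 2 = '5q'.

56x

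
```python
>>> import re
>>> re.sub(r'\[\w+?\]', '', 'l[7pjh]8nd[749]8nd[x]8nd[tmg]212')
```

'l8nd8nd8nd212'

Every occurrence is swapped for ''.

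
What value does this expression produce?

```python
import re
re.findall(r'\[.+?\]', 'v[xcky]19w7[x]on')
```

['[xcky]', '[x]']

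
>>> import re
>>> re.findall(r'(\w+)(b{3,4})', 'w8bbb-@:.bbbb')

[('w8', 'bbb'), ('b', 'bbb')]

This matches one or more of a word character (captured); then 3 to 4 of a literal 'b' (captured).
Matches: at [0:5] match 'w8bbb', groups = ('w8', 'bbb'); at [9:13] match 'bbbb', groups = ('b', 'bbb').
`findall` packs the 2 group values into a tuple for every match.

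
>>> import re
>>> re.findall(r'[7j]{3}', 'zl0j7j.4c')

['j7j']

This matches exactly 3 of one of [7j].
Walking the string: at [3:6] → 'j7j'.
`findall` yields the raw match text (1 of them) because the pattern has no groups.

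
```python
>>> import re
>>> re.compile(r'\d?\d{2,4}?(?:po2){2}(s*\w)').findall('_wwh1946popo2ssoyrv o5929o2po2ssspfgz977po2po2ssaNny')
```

The pattern matches optionally a digit, then 2 to 4 of a digit (lazy), then the literal 'po2' repeated 2 times; then zero or more of a literal 's', then a word character (captured).
Walking the string: at [37:49] match '977po2po2ssa', group 1 = 'ssa'.
One capturing group, so `findall` returns just the captured substring from the one match — 1 in all.

['ssa']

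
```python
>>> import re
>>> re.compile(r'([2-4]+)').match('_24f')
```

None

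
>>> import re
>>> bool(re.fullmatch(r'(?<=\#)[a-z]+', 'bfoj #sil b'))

False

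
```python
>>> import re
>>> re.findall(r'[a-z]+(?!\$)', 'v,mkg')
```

A negative assertion filters positions out without eating any characters.
Walking the string: at [0:1] → 'v'; at [2:5] → 'mkg'.
`findall` yields the raw match text (2 of them) because the pattern has no groups.

['v', 'mkg']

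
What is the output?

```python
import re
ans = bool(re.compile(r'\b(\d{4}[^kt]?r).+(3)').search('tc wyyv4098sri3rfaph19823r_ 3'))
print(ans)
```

False

This matches a word boundary (`\b`, zero-width); then exactly 4 of a digit, then optionally any character except [kt], then a literal 'r' (captured); then one or more of any character; then a literal '3' (captured).
Unlike `match`, `search` isn't anchored — it looks for the pattern anywhere in the string.
Here no position works, so the call returns None, and `bool(None)` is False.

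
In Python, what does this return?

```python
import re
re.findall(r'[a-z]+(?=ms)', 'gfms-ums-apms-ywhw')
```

['gf', 'u', 'ap']

Because the assertion is zero-width, the text it checks is not consumed and won't appear in the result.
Since nothing is captured, `findall` lists the 3 matched substrings directly.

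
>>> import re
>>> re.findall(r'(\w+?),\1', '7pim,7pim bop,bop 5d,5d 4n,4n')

The backreference `\1` re-matches whatever the first group consumed, character for character.
With a single group, `findall` returns only what that group captured — 4 items.

['7pim', 'bop', '5d', '4n']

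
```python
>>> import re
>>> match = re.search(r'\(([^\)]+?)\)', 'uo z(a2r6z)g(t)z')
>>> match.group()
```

'(a2r6z)'

`search` walks the string left to right and returns the first match it finds.
The match spans [4:11] → '(a2r6z)'.
Captured: group 1 = 'a2r6z'.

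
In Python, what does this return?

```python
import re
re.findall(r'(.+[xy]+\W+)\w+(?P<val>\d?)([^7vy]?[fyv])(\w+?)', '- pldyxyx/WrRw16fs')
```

[('- pldyxyx/', '', 'f', 's')]

`findall` packs the 4 group values into a tuple for every match.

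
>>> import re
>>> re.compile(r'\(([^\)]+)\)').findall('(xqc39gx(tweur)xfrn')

With a single group, `findall` returns only what that group captured — 1 item.

['xqc39gx(tweur']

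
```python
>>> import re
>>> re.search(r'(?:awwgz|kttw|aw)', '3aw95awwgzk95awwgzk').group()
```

The match spans [1:3] → 'aw'.

'aw'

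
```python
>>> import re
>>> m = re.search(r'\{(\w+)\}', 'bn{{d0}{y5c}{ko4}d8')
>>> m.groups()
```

The match spans [3:7] → '{d0}'.
Captured: group 1 = 'd0'.

('d0',)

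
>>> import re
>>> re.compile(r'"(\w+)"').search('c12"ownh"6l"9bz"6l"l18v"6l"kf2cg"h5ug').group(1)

'ownh'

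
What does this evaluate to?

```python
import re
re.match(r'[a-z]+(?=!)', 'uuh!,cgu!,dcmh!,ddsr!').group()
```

'uuh'

The lookaround is zero-width — it requires the adjacent text to match without consuming it, so the asserted text isn't part of the match.
`re.match` only tries the pattern at the start of the string.
The match spans [0:3] → 'uuh'.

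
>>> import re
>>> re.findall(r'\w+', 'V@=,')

['V']

This matches one or more of a word character.
Scanning left to right: at [0:1] → 'V'.
With no groups in the pattern, `findall` gives back each whole match — 1 here.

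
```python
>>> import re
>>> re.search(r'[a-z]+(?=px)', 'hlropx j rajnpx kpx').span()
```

(0, 4)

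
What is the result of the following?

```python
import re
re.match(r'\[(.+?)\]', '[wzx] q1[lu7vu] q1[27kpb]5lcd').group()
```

With `match`, the pattern is implicitly anchored at the beginning.
The match spans [0:5] → '[wzx]'.

'[wzx]'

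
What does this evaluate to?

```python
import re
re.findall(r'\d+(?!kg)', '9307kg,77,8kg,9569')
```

['930', '77', '9569']

The negative lookahead/lookbehind blocks any match where the forbidden context is present.
Scanning left to right: at [0:3] → '930'; at [7:9] → '77'; at [14:18] → '9569'.
`findall` yields the raw match text (3 of them) because the pattern has no groups.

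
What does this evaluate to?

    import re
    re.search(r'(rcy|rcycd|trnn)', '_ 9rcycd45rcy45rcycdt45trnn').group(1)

The regex engine tests alternatives in the order written; an earlier branch that matches wins even if a later one would match more.
Unlike `match`, `search` isn't anchored — it looks for the pattern anywhere in the string.
The match spans [3:6] → 'rcy'.
Captured: group 1 = 'rcy'.

'rcy'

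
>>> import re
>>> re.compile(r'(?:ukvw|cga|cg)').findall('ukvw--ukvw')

['ukvw', 'ukvw']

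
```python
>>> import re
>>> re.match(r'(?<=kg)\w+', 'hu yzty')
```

None

With `match`, the pattern is implicitly anchored at the beginning.
Here the pattern fails at index 0, so the call returns None.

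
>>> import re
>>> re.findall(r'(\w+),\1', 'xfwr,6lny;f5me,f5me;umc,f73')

['f5me']

A backreference is literal: `\1` must see the identical characters the first group matched.
Matches: at [10:19] match 'f5me,f5me', group 1 = 'f5me'.
`findall` collects group 1 from the one match (1 total).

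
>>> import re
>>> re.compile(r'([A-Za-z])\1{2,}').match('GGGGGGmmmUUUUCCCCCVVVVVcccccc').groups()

The match spans [0:6] → 'GGGGGG'.
Captured: group 1 = 'G'.

('G',)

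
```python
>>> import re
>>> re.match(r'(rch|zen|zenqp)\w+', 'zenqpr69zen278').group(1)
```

Alternation tries branches left to right and keeps the first one that lets the overall match succeed at that position.
`re.match` only tries the pattern at the start of the string.
The match spans [0:14] → 'zenqpr69zen278'.
Captured: group 1 = 'zen'.

'zen'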